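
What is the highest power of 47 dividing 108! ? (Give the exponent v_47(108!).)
v_47(108!) = 2

Legendre's formula: v_p(n!) = Σ_{k ≥ 1} ⌊n / p^k⌋. For p = 47, n = 108, the terms are:
  ⌊108/47^1⌋ = ⌊108/47⌋ = 2
(the next term ⌊108/47^2⌋ = 0, terminating the sum). Summing: v_47(108!) = 2 = 2.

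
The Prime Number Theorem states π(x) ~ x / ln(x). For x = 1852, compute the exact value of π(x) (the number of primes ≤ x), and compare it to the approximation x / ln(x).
π(1852) = 283;  x/ln(x) ≈ 246.14;  relative error ≈ 13.02%.

Directly count primes up to 1852: π(1852) = 283. The PNT approximation gives 1852/ln(1852) ≈ 1852/7.52402 ≈ 246.14. Relative error (π(x) − x/ln(x)) / π(x) ≈ 13.02%; the approximation is known to undercount slightly (Li(x) is a better estimate).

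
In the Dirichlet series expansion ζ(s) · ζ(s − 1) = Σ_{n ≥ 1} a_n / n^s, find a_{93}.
σ(93) = 128

In the product (Σ m^0/m^s)(Σ k / k^s) = Σ (Σ_{d | n} d) / n^s, the coefficient of 1/n^s is σ(n) = Σ_{d | n} d. For n = 93, divisors are [1, 3, 31, 93]; summing: σ(93) = 128.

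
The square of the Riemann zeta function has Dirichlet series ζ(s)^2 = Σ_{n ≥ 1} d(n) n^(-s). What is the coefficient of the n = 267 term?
d(267) = 4

ζ(s)^2 = (Σ 1/m^s)(Σ 1/k^s). The coefficient of 1/n^s in the product is the number of ordered pairs (m, k) with mk = n, which equals d(n). For n = 267, divisors are [1, 3, 89, 267], so d(267) = 4.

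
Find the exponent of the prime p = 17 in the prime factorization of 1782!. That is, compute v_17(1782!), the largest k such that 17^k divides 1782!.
v_17(1782!) = 110

Legendre's formula: v_p(n!) = Σ_{k ≥ 1} ⌊n / p^k⌋. For p = 17, n = 1782, the terms are:
  ⌊1782/17^1⌋ = ⌊1782/17⌋ = 104
  ⌊1782/17^2⌋ = ⌊1782/289⌋ = 6
(the next term ⌊1782/17^3⌋ = 0, terminating the sum). Summing: v_17(1782!) = 104 + 6 = 110.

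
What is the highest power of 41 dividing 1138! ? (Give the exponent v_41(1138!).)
v_41(1138!) = 27

Legendre's formula: v_p(n!) = Σ_{k ≥ 1} ⌊n / p^k⌋. For p = 41, n = 1138, the terms are:
  ⌊1138/41^1⌋ = ⌊1138/41⌋ = 27
(the next term ⌊1138/41^2⌋ = 0, terminating the sum). Summing: v_41(1138!) = 27 = 27.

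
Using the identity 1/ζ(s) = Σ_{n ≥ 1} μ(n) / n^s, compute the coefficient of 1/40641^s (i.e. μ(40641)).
μ(40641) = 1

Factor n = 40641 = 3 · 19 · 23 · 31. μ(n) = 0 if any exponent ≥ 2 (not squarefree); otherwise μ(n) = (−1)^{ω(n)} where ω(n) is the number of distinct prime factors. Applying: μ(40641) = 1.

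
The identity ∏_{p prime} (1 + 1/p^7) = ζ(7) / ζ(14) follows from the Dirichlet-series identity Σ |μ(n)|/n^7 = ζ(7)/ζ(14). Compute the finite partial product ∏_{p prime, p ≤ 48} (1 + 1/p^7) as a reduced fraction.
∏ = 263853992248183929955588067841649958807762565359040660091503223132247928290282626850939575242745161896165376/261685269908462752626449098337825267072687203746267710284915637456014619560925349129829845059340019784340625

The primes p ≤ 48 are [2, 3, 5, 7, 11, 13, 17, 19, 23, 29, 31, 37, 41, 43, 47]. For each, (1 + 1/p^7) = (p^7 + 1)/p^7. Multiplying these fractions over p ∈ [2, 3, 5, 7, 11, 13, 17, 19, 23, 29, 31, 37, 41, 43, 47] gives 263853992248183929955588067841649958807762565359040660091503223132247928290282626850939575242745161896165376/261685269908462752626449098337825267072687203746267710284915637456014619560925349129829845059340019784340625. (In the limit P → ∞ this tends to ζ(7)/ζ(14).)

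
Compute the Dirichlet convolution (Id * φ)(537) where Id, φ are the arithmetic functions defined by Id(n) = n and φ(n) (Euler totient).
(Id * φ)(537) = 1785

Divisors of 537: [1, 3, 179, 537]. For each d | 537:
  d = 1: Id(1) · φ(537/1) = 1 · 356 = 356
  d = 3: Id(3) · φ(537/3) = 3 · 178 = 534
  d = 179: Id(179) · φ(537/179) = 179 · 2 = 358
  d = 537: Id(537) · φ(537/537) = 537 · 1 = 537
Summing: (Id * φ)(537) = 356 + 534 + 358 + 537 = 1785.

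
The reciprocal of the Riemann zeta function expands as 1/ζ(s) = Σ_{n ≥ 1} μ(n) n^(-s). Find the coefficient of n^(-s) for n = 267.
μ(267) = 1

Factor n = 267 = 3 · 89. μ(n) = 0 if any exponent ≥ 2 (not squarefree); otherwise μ(n) = (−1)^{ω(n)} where ω(n) is the number of distinct prime factors. Applying: μ(267) = 1.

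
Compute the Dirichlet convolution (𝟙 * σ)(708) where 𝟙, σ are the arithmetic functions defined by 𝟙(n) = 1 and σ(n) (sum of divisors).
(𝟙 * σ)(708) = 3355

Divisors of 708: [1, 2, 3, 4, 6, 12, 59, 118, 177, 236, 354, 708]. For each d | 708:
  d = 1: 𝟙(1) · σ(708/1) = 1 · 1680 = 1680
  d = 2: 𝟙(2) · σ(708/2) = 1 · 720 = 720
  d = 3: 𝟙(3) · σ(708/3) = 1 · 420 = 420
  d = 4: 𝟙(4) · σ(708/4) = 1 · 240 = 240
  d = 6: 𝟙(6) · σ(708/6) = 1 · 180 = 180
  d = 12: 𝟙(12) · σ(708/12) = 1 · 60 = 60
  d = 59: 𝟙(59) · σ(708/59) = 1 · 28 = 28
  d = 118: 𝟙(118) · σ(708/118) = 1 · 12 = 12
  d = 177: 𝟙(177) · σ(708/177) = 1 · 7 = 7
  d = 236: 𝟙(236) · σ(708/236) = 1 · 4 = 4
  d = 354: 𝟙(354) · σ(708/354) = 1 · 3 = 3
  d = 708: 𝟙(708) · σ(708/708) = 1 · 1 = 1
Summing: (𝟙 * σ)(708) = 1680 + 720 + 420 + 240 + 180 + 60 + 28 + 12 + 7 + 4 + 3 + 1 = 3355.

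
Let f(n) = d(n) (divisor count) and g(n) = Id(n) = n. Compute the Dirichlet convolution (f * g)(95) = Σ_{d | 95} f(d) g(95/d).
(d * Id)(95) = 147

Divisors of 95: [1, 5, 19, 95]. For each d | 95:
  d = 1: d(1) · Id(95/1) = 1 · 95 = 95
  d = 5: d(5) · Id(95/5) = 2 · 19 = 38
  d = 19: d(19) · Id(95/19) = 2 · 5 = 10
  d = 95: d(95) · Id(95/95) = 4 · 1 = 4
Summing: (d * Id)(95) = 95 + 38 + 10 + 4 = 147.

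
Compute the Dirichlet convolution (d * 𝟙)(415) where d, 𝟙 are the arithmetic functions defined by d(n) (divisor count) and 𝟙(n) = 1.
(d * 𝟙)(415) = 9

Divisors of 415: [1, 5, 83, 415]. For each d | 415:
  d = 1: d(1) · 𝟙(415/1) = 1 · 1 = 1
  d = 5: d(5) · 𝟙(415/5) = 2 · 1 = 2
  d = 83: d(83) · 𝟙(415/83) = 2 · 1 = 2
  d = 415: d(415) · 𝟙(415/415) = 4 · 1 = 4
Summing: (d * 𝟙)(415) = 1 + 2 + 2 + 4 = 9.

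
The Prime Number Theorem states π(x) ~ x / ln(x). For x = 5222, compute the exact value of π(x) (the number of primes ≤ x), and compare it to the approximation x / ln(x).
π(5222) = 693;  x/ln(x) ≈ 610.00;  relative error ≈ 11.98%.

Directly count primes up to 5222: π(5222) = 693. The PNT approximation gives 5222/ln(5222) ≈ 5222/8.56064 ≈ 610.00. Relative error (π(x) − x/ln(x)) / π(x) ≈ 11.98%; the approximation is known to undercount slightly (Li(x) is a better estimate).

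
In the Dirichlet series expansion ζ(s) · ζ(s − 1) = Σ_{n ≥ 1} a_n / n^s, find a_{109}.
σ(109) = 110

In the product (Σ m^0/m^s)(Σ k / k^s) = Σ (Σ_{d | n} d) / n^s, the coefficient of 1/n^s is σ(n) = Σ_{d | n} d. For n = 109, divisors are [1, 109]; summing: σ(109) = 110.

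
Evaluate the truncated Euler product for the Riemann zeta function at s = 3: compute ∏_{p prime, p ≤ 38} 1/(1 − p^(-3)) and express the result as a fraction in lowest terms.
∏ = 10604865228312139577609245/8822952261265821355966464

The primes p ≤ 38 are [2, 3, 5, 7, 11, 13, 17, 19, 23, 29, 31, 37]. For each prime, (1 − 1/p^3)^(-1) = p^3 / (p^3 − 1). The product is (1 − 1/2^3)^(-1), (1 − 1/3^3)^(-1), (1 − 1/5^3)^(-1), (1 − 1/7^3)^(-1), (1 − 1/11^3)^(-1), (1 − 1/13^3)^(-1), (1 − 1/17^3)^(-1), (1 − 1/19^3)^(-1), (1 − 1/23^3)^(-1), (1 − 1/29^3)^(-1), (1 − 1/31^3)^(-1), (1 − 1/37^3)^(-1) = ∏ p^3 / (p^3 − 1) = 10604865228312139577609245/8822952261265821355966464.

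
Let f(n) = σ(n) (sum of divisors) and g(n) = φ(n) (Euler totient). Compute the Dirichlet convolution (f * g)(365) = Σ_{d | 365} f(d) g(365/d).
(σ * φ)(365) = 1460

Divisors of 365: [1, 5, 73, 365]. For each d | 365:
  d = 1: σ(1) · φ(365/1) = 1 · 288 = 288
  d = 5: σ(5) · φ(365/5) = 6 · 72 = 432
  d = 73: σ(73) · φ(365/73) = 74 · 4 = 296
  d = 365: σ(365) · φ(365/365) = 444 · 1 = 444
Summing: (σ * φ)(365) = 288 + 432 + 296 + 444 = 1460.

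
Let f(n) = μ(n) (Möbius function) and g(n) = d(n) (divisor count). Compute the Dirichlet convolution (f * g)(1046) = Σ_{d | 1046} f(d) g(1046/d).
(μ * d)(1046) = 1

Divisors of 1046: [1, 2, 523, 1046]. For each d | 1046:
  d = 1: μ(1) · d(1046/1) = 1 · 4 = 4
  d = 2: μ(2) · d(1046/2) = -1 · 2 = -2
  d = 523: μ(523) · d(1046/523) = -1 · 2 = -2
  d = 1046: μ(1046) · d(1046/1046) = 1 · 1 = 1
Summing: (μ * d)(1046) = 4 + -2 + -2 + 1 = 1.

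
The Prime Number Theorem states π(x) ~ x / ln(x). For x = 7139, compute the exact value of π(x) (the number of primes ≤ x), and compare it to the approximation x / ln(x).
π(7139) = 914;  x/ln(x) ≈ 804.55;  relative error ≈ 11.98%.

Directly count primes up to 7139: π(7139) = 914. The PNT approximation gives 7139/ln(7139) ≈ 7139/8.87333 ≈ 804.55. Relative error (π(x) − x/ln(x)) / π(x) ≈ 11.98%; the approximation is known to undercount slightly (Li(x) is a better estimate).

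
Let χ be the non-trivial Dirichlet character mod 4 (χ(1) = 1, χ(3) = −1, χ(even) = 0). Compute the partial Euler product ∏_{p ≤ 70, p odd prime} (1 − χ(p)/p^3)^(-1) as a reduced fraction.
∏ = 497044101252700953274063170881740849527845657594881/512972994773739111227016105418519405174088647311360

The odd primes p ≤ 70 are [3, 5, 7, 11, 13, 17, 19, 23, 29, 31, 37, 41, 43, 47, 53, 59, 61, 67]. For each, χ(p) = 1 if p ≡ 1 mod 4, χ(p) = −1 if p ≡ 3 mod 4. Taking (1 − χ(p)/p^3)^(-1) = p^3/(p^3 − χ(p)): (1 − (-1)/3^3)^(-1) · (1 − (1)/5^3)^(-1) · (1 − (-1)/7^3)^(-1) · (1 − (-1)/11^3)^(-1) · (1 − (1)/13^3)^(-1) · (1 − (1)/17^3)^(-1) · (1 − (-1)/19^3)^(-1) · (1 − (-1)/23^3)^(-1) · (1 − (1)/29^3)^(-1) · (1 − (-1)/31^3)^(-1) · (1 − (1)/37^3)^(-1) · (1 − (1)/41^3)^(-1) · (1 − (-1)/43^3)^(-1) · (1 − (-1)/47^3)^(-1) · (1 − (1)/53^3)^(-1) · (1 − (-1)/59^3)^(-1) · (1 − (1)/61^3)^(-1) · (1 − (-1)/67^3)^(-1) = 497044101252700953274063170881740849527845657594881/512972994773739111227016105418519405174088647311360.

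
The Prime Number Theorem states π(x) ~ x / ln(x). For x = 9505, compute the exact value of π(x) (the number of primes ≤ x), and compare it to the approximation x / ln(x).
π(9505) = 1177;  x/ln(x) ≈ 1037.71;  relative error ≈ 11.83%.

Directly count primes up to 9505: π(9505) = 1177. The PNT approximation gives 9505/ln(9505) ≈ 9505/9.15957 ≈ 1037.71. Relative error (π(x) − x/ln(x)) / π(x) ≈ 11.83%; the approximation is known to undercount slightly (Li(x) is a better estimate).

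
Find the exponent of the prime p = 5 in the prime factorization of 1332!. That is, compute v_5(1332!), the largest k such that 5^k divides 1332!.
v_5(1332!) = 331

Legendre's formula: v_p(n!) = Σ_{k ≥ 1} ⌊n / p^k⌋. For p = 5, n = 1332, the terms are:
  ⌊1332/5^1⌋ = ⌊1332/5⌋ = 266
  ⌊1332/5^2⌋ = ⌊1332/25⌋ = 53
  ⌊1332/5^3⌋ = ⌊1332/125⌋ = 10
  ⌊1332/5^4⌋ = ⌊1332/625⌋ = 2
(the next term ⌊1332/5^5⌋ = 0, terminating the sum). Summing: v_5(1332!) = 266 + 53 + 10 + 2 = 331.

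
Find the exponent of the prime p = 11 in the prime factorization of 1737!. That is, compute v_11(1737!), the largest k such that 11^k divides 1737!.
v_11(1737!) = 172

Legendre's formula: v_p(n!) = Σ_{k ≥ 1} ⌊n / p^k⌋. For p = 11, n = 1737, the terms are:
  ⌊1737/11^1⌋ = ⌊1737/11⌋ = 157
  ⌊1737/11^2⌋ = ⌊1737/121⌋ = 14
  ⌊1737/11^3⌋ = ⌊1737/1331⌋ = 1
(the next term ⌊1737/11^4⌋ = 0, terminating the sum). Summing: v_11(1737!) = 157 + 14 + 1 = 172.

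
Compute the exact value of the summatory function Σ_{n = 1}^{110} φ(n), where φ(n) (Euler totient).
Σ_{n ≤ 110} φ(n) = 3716

Compute φ(n) for each 1 ≤ n ≤ 110: φ(1) = 1, φ(2) = 1, φ(3) = 2, φ(4) = 2, φ(5) = 4, φ(6) = 2, φ(7) = 6, φ(8) = 4, φ(9) = 6, φ(10) = 4, φ(11) = 10, φ(12) = 4, φ(13) = 12, φ(14) = 6, φ(15) = 8, φ(16) = 8, φ(17) = 16, φ(18) = 6, φ(19) = 18, φ(20) = 8, φ(21) = 12, φ(22) = 10, φ(23) = 22, φ(24) = 8, φ(25) = 20, φ(26) = 12, φ(27) = 18, φ(28) = 12, φ(29) = 28, φ(30) = 8, φ(31) = 30, φ(32) = 16, φ(33) = 20, φ(34) = 16, φ(35) = 24, φ(36) = 12, φ(37) = 36, φ(38) = 18, φ(39) = 24, φ(40) = 16, φ(41) = 40, φ(42) = 12, φ(43) = 42, φ(44) = 20, φ(45) = 24, φ(46) = 22, φ(47) = 46, φ(48) = 16, φ(49) = 42, φ(50) = 20, φ(51) = 32, φ(52) = 24, φ(53) = 52, φ(54) = 18, φ(55) = 40, φ(56) = 24, φ(57) = 36, φ(58) = 28, φ(59) = 58, φ(60) = 16, φ(61) = 60, φ(62) = 30, φ(63) = 36, φ(64) = 32, φ(65) = 48, φ(66) = 20, φ(67) = 66, φ(68) = 32, φ(69) = 44, φ(70) = 24, φ(71) = 70, φ(72) = 24, φ(73) = 72, φ(74) = 36, φ(75) = 40, φ(76) = 36, φ(77) = 60, φ(78) = 24, φ(79) = 78, φ(80) = 32, φ(81) = 54, φ(82) = 40, φ(83) = 82, φ(84) = 24, φ(85) = 64, φ(86) = 42, φ(87) = 56, φ(88) = 40, φ(89) = 88, φ(90) = 24, φ(91) = 72, φ(92) = 44, φ(93) = 60, φ(94) = 46, φ(95) = 72, φ(96) = 32, φ(97) = 96, φ(98) = 42, φ(99) = 60, φ(100) = 40, φ(101) = 100, φ(102) = 32, φ(103) = 102, φ(104) = 48, φ(105) = 48, φ(106) = 52, φ(107) = 106, φ(108) = 36, φ(109) = 108, φ(110) = 40. Summing all 110 values: 3716. (Average order: Σ_{n ≤ x} φ(n) ~ (3/π²) x². For x = 110, (3/π²)·110² ≈ 3677.96.)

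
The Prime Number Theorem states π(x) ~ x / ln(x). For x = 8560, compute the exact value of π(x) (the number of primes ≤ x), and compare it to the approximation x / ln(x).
π(8560) = 1066;  x/ln(x) ≈ 945.35;  relative error ≈ 11.32%.

Directly count primes up to 8560: π(8560) = 1066. The PNT approximation gives 8560/ln(8560) ≈ 8560/9.05486 ≈ 945.35. Relative error (π(x) − x/ln(x)) / π(x) ≈ 11.32%; the approximation is known to undercount slightly (Li(x) is a better estimate).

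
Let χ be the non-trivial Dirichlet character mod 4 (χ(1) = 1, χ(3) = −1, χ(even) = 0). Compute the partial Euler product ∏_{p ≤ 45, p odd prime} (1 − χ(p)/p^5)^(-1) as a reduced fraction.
∏ = 32740559305695385712389870979185370874149053476477367448414215/32866839245274949258617282425703153368289421339680491851218944

The odd primes p ≤ 45 are [3, 5, 7, 11, 13, 17, 19, 23, 29, 31, 37, 41, 43]. For each, χ(p) = 1 if p ≡ 1 mod 4, χ(p) = −1 if p ≡ 3 mod 4. Taking (1 − χ(p)/p^5)^(-1) = p^5/(p^5 − χ(p)): (1 − (-1)/3^5)^(-1) · (1 − (1)/5^5)^(-1) · (1 − (-1)/7^5)^(-1) · (1 − (-1)/11^5)^(-1) · (1 − (1)/13^5)^(-1) · (1 − (1)/17^5)^(-1) · (1 − (-1)/19^5)^(-1) · (1 − (-1)/23^5)^(-1) · (1 − (1)/29^5)^(-1) · (1 − (-1)/31^5)^(-1) · (1 − (1)/37^5)^(-1) · (1 − (1)/41^5)^(-1) · (1 − (-1)/43^5)^(-1) = 32740559305695385712389870979185370874149053476477367448414215/32866839245274949258617282425703153368289421339680491851218944.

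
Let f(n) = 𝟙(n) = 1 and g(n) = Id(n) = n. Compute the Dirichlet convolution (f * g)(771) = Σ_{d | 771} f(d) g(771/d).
(𝟙 * Id)(771) = 1032

Divisors of 771: [1, 3, 257, 771]. For each d | 771:
  d = 1: 𝟙(1) · Id(771/1) = 1 · 771 = 771
  d = 3: 𝟙(3) · Id(771/3) = 1 · 257 = 257
  d = 257: 𝟙(257) · Id(771/257) = 1 · 3 = 3
  d = 771: 𝟙(771) · Id(771/771) = 1 · 1 = 1
Summing: (𝟙 * Id)(771) = 771 + 257 + 3 + 1 = 1032.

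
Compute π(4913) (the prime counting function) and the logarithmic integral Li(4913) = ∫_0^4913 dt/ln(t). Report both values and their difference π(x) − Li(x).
π(4913) = 656;  Li(4913) ≈ 674.06;  π(x) − Li(x) ≈ -18.06.

Direct count of primes ≤ 4913 gives π(4913) = 656. Numerical evaluation of the logarithmic integral gives Li(4913) ≈ 674.06. The difference π(x) − Li(x) ≈ -18.06 is typically negative for small/moderate x (Li(x) overestimates), though Littlewood's theorem shows this sign changes infinitely often.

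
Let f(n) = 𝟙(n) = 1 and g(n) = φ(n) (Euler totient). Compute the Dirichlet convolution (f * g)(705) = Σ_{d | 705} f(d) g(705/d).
(𝟙 * φ)(705) = 705

Divisors of 705: [1, 3, 5, 15, 47, 141, 235, 705]. For each d | 705:
  d = 1: 𝟙(1) · φ(705/1) = 1 · 368 = 368
  d = 3: 𝟙(3) · φ(705/3) = 1 · 184 = 184
  d = 5: 𝟙(5) · φ(705/5) = 1 · 92 = 92
  d = 15: 𝟙(15) · φ(705/15) = 1 · 46 = 46
  d = 47: 𝟙(47) · φ(705/47) = 1 · 8 = 8
  d = 141: 𝟙(141) · φ(705/141) = 1 · 4 = 4
  d = 235: 𝟙(235) · φ(705/235) = 1 · 2 = 2
  d = 705: 𝟙(705) · φ(705/705) = 1 · 1 = 1
Summing: (𝟙 * φ)(705) = 368 + 184 + 92 + 46 + 8 + 4 + 2 + 1 = 705.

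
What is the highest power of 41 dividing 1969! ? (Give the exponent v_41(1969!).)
v_41(1969!) = 49

Legendre's formula: v_p(n!) = Σ_{k ≥ 1} ⌊n / p^k⌋. For p = 41, n = 1969, the terms are:
  ⌊1969/41^1⌋ = ⌊1969/41⌋ = 48
  ⌊1969/41^2⌋ = ⌊1969/1681⌋ = 1
(the next term ⌊1969/41^3⌋ = 0, terminating the sum). Summing: v_41(1969!) = 48 + 1 = 49.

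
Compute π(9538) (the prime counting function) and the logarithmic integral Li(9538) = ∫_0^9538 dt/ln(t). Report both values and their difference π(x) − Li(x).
π(9538) = 1180;  Li(9538) ≈ 1195.85;  π(x) − Li(x) ≈ -15.85.

Direct count of primes ≤ 9538 gives π(9538) = 1180. Numerical evaluation of the logarithmic integral gives Li(9538) ≈ 1195.85. The difference π(x) − Li(x) ≈ -15.85 is typically negative for small/moderate x (Li(x) overestimates), though Littlewood's theorem shows this sign changes infinitely often.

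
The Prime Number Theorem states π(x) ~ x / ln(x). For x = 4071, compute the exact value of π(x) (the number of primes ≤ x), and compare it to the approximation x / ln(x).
π(4071) = 560;  x/ln(x) ≈ 489.79;  relative error ≈ 12.54%.

Directly count primes up to 4071: π(4071) = 560. The PNT approximation gives 4071/ln(4071) ≈ 4071/8.31164 ≈ 489.79. Relative error (π(x) − x/ln(x)) / π(x) ≈ 12.54%; the approximation is known to undercount slightly (Li(x) is a better estimate).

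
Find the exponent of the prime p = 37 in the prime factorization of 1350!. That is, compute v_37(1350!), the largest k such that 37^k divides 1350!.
v_37(1350!) = 36

Legendre's formula: v_p(n!) = Σ_{k ≥ 1} ⌊n / p^k⌋. For p = 37, n = 1350, the terms are:
  ⌊1350/37^1⌋ = ⌊1350/37⌋ = 36
(the next term ⌊1350/37^2⌋ = 0, terminating the sum). Summing: v_37(1350!) = 36 = 36.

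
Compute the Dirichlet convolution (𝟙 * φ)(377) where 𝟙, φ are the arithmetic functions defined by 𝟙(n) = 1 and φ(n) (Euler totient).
(𝟙 * φ)(377) = 377

Divisors of 377: [1, 13, 29, 377]. For each d | 377:
  d = 1: 𝟙(1) · φ(377/1) = 1 · 336 = 336
  d = 13: 𝟙(13) · φ(377/13) = 1 · 28 = 28
  d = 29: 𝟙(29) · φ(377/29) = 1 · 12 = 12
  d = 377: 𝟙(377) · φ(377/377) = 1 · 1 = 1
Summing: (𝟙 * φ)(377) = 336 + 28 + 12 + 1 = 377.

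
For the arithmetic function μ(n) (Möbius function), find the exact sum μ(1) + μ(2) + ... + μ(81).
Σ_{n ≤ 81} μ(n) = -4

Compute μ(n) for each 1 ≤ n ≤ 81: μ(1) = 1, μ(2) = -1, μ(3) = -1, μ(4) = 0, μ(5) = -1, μ(6) = 1, μ(7) = -1, μ(8) = 0, μ(9) = 0, μ(10) = 1, μ(11) = -1, μ(12) = 0, μ(13) = -1, μ(14) = 1, μ(15) = 1, μ(16) = 0, μ(17) = -1, μ(18) = 0, μ(19) = -1, μ(20) = 0, μ(21) = 1, μ(22) = 1, μ(23) = -1, μ(24) = 0, μ(25) = 0, μ(26) = 1, μ(27) = 0, μ(28) = 0, μ(29) = -1, μ(30) = -1, μ(31) = -1, μ(32) = 0, μ(33) = 1, μ(34) = 1, μ(35) = 1, μ(36) = 0, μ(37) = -1, μ(38) = 1, μ(39) = 1, μ(40) = 0, μ(41) = -1, μ(42) = -1, μ(43) = -1, μ(44) = 0, μ(45) = 0, μ(46) = 1, μ(47) = -1, μ(48) = 0, μ(49) = 0, μ(50) = 0, μ(51) = 1, μ(52) = 0, μ(53) = -1, μ(54) = 0, μ(55) = 1, μ(56) = 0, μ(57) = 1, μ(58) = 1, μ(59) = -1, μ(60) = 0, μ(61) = -1, μ(62) = 1, μ(63) = 0, μ(64) = 0, μ(65) = 1, μ(66) = -1, μ(67) = -1, μ(68) = 0, μ(69) = 1, μ(70) = -1, μ(71) = -1, μ(72) = 0, μ(73) = -1, μ(74) = 1, μ(75) = 0, μ(76) = 0, μ(77) = 1, μ(78) = -1, μ(79) = -1, μ(80) = 0, μ(81) = 0. Summing all 81 values: -4. (Mertens function M(x) = Σ_{n ≤ x} μ(n); on average M(x) should be small (PNT ⟺ M(x) = o(x)).)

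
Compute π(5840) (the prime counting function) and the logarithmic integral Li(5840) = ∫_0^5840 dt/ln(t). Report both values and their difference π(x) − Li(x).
π(5840) = 766;  Li(5840) ≈ 781.99;  π(x) − Li(x) ≈ -15.99.

Direct count of primes ≤ 5840 gives π(5840) = 766. Numerical evaluation of the logarithmic integral gives Li(5840) ≈ 781.99. The difference π(x) − Li(x) ≈ -15.99 is typically negative for small/moderate x (Li(x) overestimates), though Littlewood's theorem shows this sign changes infinitely often.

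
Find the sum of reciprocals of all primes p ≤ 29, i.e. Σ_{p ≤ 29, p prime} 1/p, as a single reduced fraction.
Σ 1/p = 9920878441/6469693230

π(29) = 10, so the primes ≤ 29 are [2, 3, 5, 7, 11, 13, 17, 19, 23, 29]. Summing 1/p over these primes: 9920878441/6469693230 ≈ 1.5334. Mertens estimate ln ln(29) + 0.2615 ≈ 1.4756.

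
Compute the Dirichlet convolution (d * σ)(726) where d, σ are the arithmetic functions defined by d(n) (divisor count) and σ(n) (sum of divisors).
(d * σ)(726) = 4800

Divisors of 726: [1, 2, 3, 6, 11, 22, 33, 66, 121, 242, 363, 726]. For each d | 726:
  d = 1: d(1) · σ(726/1) = 1 · 1596 = 1596
  d = 2: d(2) · σ(726/2) = 2 · 532 = 1064
  d = 3: d(3) · σ(726/3) = 2 · 399 = 798
  d = 6: d(6) · σ(726/6) = 4 · 133 = 532
  d = 11: d(11) · σ(726/11) = 2 · 144 = 288
  d = 22: d(22) · σ(726/22) = 4 · 48 = 192
  d = 33: d(33) · σ(726/33) = 4 · 36 = 144
  d = 66: d(66) · σ(726/66) = 8 · 12 = 96
  d = 121: d(121) · σ(726/121) = 3 · 12 = 36
  d = 242: d(242) · σ(726/242) = 6 · 4 = 24
  d = 363: d(363) · σ(726/363) = 6 · 3 = 18
  d = 726: d(726) · σ(726/726) = 12 · 1 = 12
Summing: (d * σ)(726) = 1596 + 1064 + 798 + 532 + 288 + 192 + 144 + 96 + 36 + 24 + 18 + 12 = 4800.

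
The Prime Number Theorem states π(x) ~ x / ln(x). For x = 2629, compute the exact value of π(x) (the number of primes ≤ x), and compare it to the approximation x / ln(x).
π(2629) = 381;  x/ln(x) ≈ 333.87;  relative error ≈ 12.37%.

Directly count primes up to 2629: π(2629) = 381. The PNT approximation gives 2629/ln(2629) ≈ 2629/7.87436 ≈ 333.87. Relative error (π(x) − x/ln(x)) / π(x) ≈ 12.37%; the approximation is known to undercount slightly (Li(x) is a better estimate).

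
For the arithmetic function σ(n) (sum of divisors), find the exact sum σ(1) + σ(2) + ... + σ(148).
Σ_{n ≤ 148} σ(n) = 18082

Compute σ(n) for each 1 ≤ n ≤ 148: σ(1) = 1, σ(2) = 3, σ(3) = 4, σ(4) = 7, σ(5) = 6, σ(6) = 12, σ(7) = 8, σ(8) = 15, σ(9) = 13, σ(10) = 18, σ(11) = 12, σ(12) = 28, σ(13) = 14, σ(14) = 24, σ(15) = 24, σ(16) = 31, σ(17) = 18, σ(18) = 39, σ(19) = 20, σ(20) = 42, σ(21) = 32, σ(22) = 36, σ(23) = 24, σ(24) = 60, σ(25) = 31, σ(26) = 42, σ(27) = 40, σ(28) = 56, σ(29) = 30, σ(30) = 72, σ(31) = 32, σ(32) = 63, σ(33) = 48, σ(34) = 54, σ(35) = 48, σ(36) = 91, σ(37) = 38, σ(38) = 60, σ(39) = 56, σ(40) = 90, σ(41) = 42, σ(42) = 96, σ(43) = 44, σ(44) = 84, σ(45) = 78, σ(46) = 72, σ(47) = 48, σ(48) = 124, σ(49) = 57, σ(50) = 93, σ(51) = 72, σ(52) = 98, σ(53) = 54, σ(54) = 120, σ(55) = 72, σ(56) = 120, σ(57) = 80, σ(58) = 90, σ(59) = 60, σ(60) = 168, σ(61) = 62, σ(62) = 96, σ(63) = 104, σ(64) = 127, σ(65) = 84, σ(66) = 144, σ(67) = 68, σ(68) = 126, σ(69) = 96, σ(70) = 144, σ(71) = 72, σ(72) = 195, σ(73) = 74, σ(74) = 114, σ(75) = 124, σ(76) = 140, σ(77) = 96, σ(78) = 168, σ(79) = 80, σ(80) = 186, σ(81) = 121, σ(82) = 126, σ(83) = 84, σ(84) = 224, σ(85) = 108, σ(86) = 132, σ(87) = 120, σ(88) = 180, σ(89) = 90, σ(90) = 234, σ(91) = 112, σ(92) = 168, σ(93) = 128, σ(94) = 144, σ(95) = 120, σ(96) = 252, σ(97) = 98, σ(98) = 171, σ(99) = 156, σ(100) = 217, σ(101) = 102, σ(102) = 216, σ(103) = 104, σ(104) = 210, σ(105) = 192, σ(106) = 162, σ(107) = 108, σ(108) = 280, σ(109) = 110, σ(110) = 216, σ(111) = 152, σ(112) = 248, σ(113) = 114, σ(114) = 240, σ(115) = 144, σ(116) = 210, σ(117) = 182, σ(118) = 180, σ(119) = 144, σ(120) = 360, σ(121) = 133, σ(122) = 186, σ(123) = 168, σ(124) = 224, σ(125) = 156, σ(126) = 312, σ(127) = 128, σ(128) = 255, σ(129) = 176, σ(130) = 252, σ(131) = 132, σ(132) = 336, σ(133) = 160, σ(134) = 204, σ(135) = 240, σ(136) = 270, σ(137) = 138, σ(138) = 288, σ(139) = 140, σ(140) = 336, σ(141) = 192, σ(142) = 216, σ(143) = 168, σ(144) = 403, σ(145) = 180, σ(146) = 222, σ(147) = 228, σ(148) = 266. Summing all 148 values: 18082. (Average order: Σ_{n ≤ x} σ(n) ~ (π²/12) x². For x = 148, (π²/12)·148² ≈ 18015.32.)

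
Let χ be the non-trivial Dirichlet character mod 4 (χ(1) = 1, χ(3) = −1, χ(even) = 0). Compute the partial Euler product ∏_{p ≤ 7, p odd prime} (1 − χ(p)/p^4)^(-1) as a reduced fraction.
∏ = 40516875/40968512

The odd primes p ≤ 7 are [3, 5, 7]. For each, χ(p) = 1 if p ≡ 1 mod 4, χ(p) = −1 if p ≡ 3 mod 4. Taking (1 − χ(p)/p^4)^(-1) = p^4/(p^4 − χ(p)): (1 − (-1)/3^4)^(-1) · (1 − (1)/5^4)^(-1) · (1 − (-1)/7^4)^(-1) = 40516875/40968512.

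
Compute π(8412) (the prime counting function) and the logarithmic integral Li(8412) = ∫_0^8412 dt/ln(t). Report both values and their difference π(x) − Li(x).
π(8412) = 1051;  Li(8412) ≈ 1072.13;  π(x) − Li(x) ≈ -21.13.

Direct count of primes ≤ 8412 gives π(8412) = 1051. Numerical evaluation of the logarithmic integral gives Li(8412) ≈ 1072.13. The difference π(x) − Li(x) ≈ -21.13 is typically negative for small/moderate x (Li(x) overestimates), though Littlewood's theorem shows this sign changes infinitely often.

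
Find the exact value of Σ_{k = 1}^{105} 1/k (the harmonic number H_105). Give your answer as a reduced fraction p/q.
H_105 = 759525171909485731983968522830675502275870361/145060212702939779988529042870810778780278080

Direct summation: H_105 = 1 + 1/2 + ... + 1/105. The least common denominator is lcm(1, ..., 105) = 725301063514698899942645214354053893901390400; over this denominator the numerator is 725301063514698899942645214354053893901390400 + 362650531757349449971322607177026946950695200 + 241767021171566299980881738118017964633796800 + 181325265878674724985661303588513473475347600 + 145060212702939779988529042870810778780278080 + 120883510585783149990440869059008982316898400 + 103614437644956985706092173479150556271627200 + 90662632939337362492830651794256736737673800 + 80589007057188766660293912706005988211265600 + 72530106351469889994264521435405389390139040 + 65936460319518081812967746759459444900126400 + 60441755292891574995220434529504491158449200 + 55792389501130684610972708796465684146260800 + 51807218822478492853046086739575278135813600 + 48353404234313259996176347623603592926759360 + 45331316469668681246415325897128368368836900 + 42664768442041111761332071432591405523611200 + 40294503528594383330146956353002994105632800 + 38173740184984152628560274439687047047441600 + 36265053175734944997132260717702694695069520 + 34538145881652328568697391159716852090542400 + 32968230159759040906483873379729722450063200 + 31534828848465169562723704971915386691364800 + 30220877646445787497610217264752245579224600 + 29012042540587955997705808574162155756055616 + 27896194750565342305486354398232842073130400 + 26863002352396255553431304235335329403755200 + 25903609411239246426523043369787639067906800 + 25010381500506858618711903943243237720737600 + 24176702117156629998088173811801796463379680 + 23396808500474158062665974656582383674238400 + 22665658234834340623207662948564184184418450 + 21978820106506027270989248919819814966708800 + 21332384221020555880666035716295702761805600 + 20722887528991397141218434695830111254325440 + 20147251764297191665073478176501497052816400 + 19602731446343213511963384171731186321659200 + 19086870092492076314280137219843523523720800 + 18597463167043561536990902932155228048753600 + 18132526587867472498566130358851347347534760 + 17690269841821924388845005228147655948814400 + 17269072940826164284348695579858426045271200 + 16867466593365090696340586380326834741892800 + 16484115079879520453241936689864861225031600 + 16117801411437753332058782541201197642253120 + 15767414424232584781361852485957693345682400 + 15431937521589338296652025837320295614923200 + 15110438823222893748805108632376122789612300 + 14802062520708140815156024782735793753089600 + 14506021270293977998852904287081077878027808 + 14221589480680370587110690477530468507870400 + 13948097375282671152743177199116421036565200 + 13684925726692432074389532346302903658516800 + 13431501176198127776715652117667664701877600 + 13187292063903616362593549351891888980025280 + 12951804705619623213261521684893819533953400 + 12724580061661384209520091479895682349147200 + 12505190750253429309355951971621618860368800 + 12293238364655913558349918887356845659345600 + 12088351058578314999044086905900898231689840 + 11890181369093424589223692038591047441006400 + 11698404250237079031332987328291191837119200 + 11512715293884109522899130386572284030180800 + 11332829117417170311603831474282092092209225 + 11158477900226136922194541759293136829252160 + 10989410053253013635494624459909907483354400 + 10825389007682073133472316632150058117931200 + 10666192110510277940333017858147851380902800 + 10511609616155056520907901657305128897121600 + 10361443764495698570609217347915055627162720 + 10215507936826745069614721328930336533822400 + 10073625882148595832536739088250748526408200 + 9935631007050669862228016634987039642484800 + 9801365723171606755981692085865593160829600 + 9670680846862651999235269524720718585351872 + 9543435046246038157140068609921761761860400 + 9419494331359725973281106679922777842875200 + 9298731583521780768495451466077614024376800 + 9181026120439226581552471067772834100017600 + 9066263293933736249283065179425673673767380 + 8954334117465418517810434745111776467918400 + 8845134920910962194422502614073827974407200 + 8738567030297577107742713425952456553028800 + 8634536470413082142174347789929213022635600 + 8532953688408222352266414286518281104722240 + 8433733296682545348170293190163417370946400 + 8336793833502286206237301314414412573579200 + 8242057539939760226620968344932430612515800 + 8149450151850549437557811397236560605633600 + 8058900705718876666029391270600598821126560 + 7970341357304383515853244113780812020894400 + 7883707212116292390680926242978846672841200 + 7798936166824719354221991552194127891412800 + 7715968760794669148326012918660147807461600 + 7634748036996830525712054887937409409488320 + 7555219411611446874402554316188061394806150 + 7477330551697926803532424890247978287643200 + 7401031260354070407578012391367896876544800 + 7326273368835342423663082973273271655569600 + 7253010635146988999426452143540538939013904 + 7181198648660385147946982320337167266350400 + 7110794740340185293555345238765234253935200 + 7041757898200960193617914702466542659236800 + 6974048687641335576371588599558210518282600 + 6907629176330465713739478231943370418108480 = 3797625859547428659919842614153377511379351805, so H_105 = 3797625859547428659919842614153377511379351805/725301063514698899942645214354053893901390400; reducing by gcd(3797625859547428659919842614153377511379351805, 725301063514698899942645214354053893901390400) = 5 gives 759525171909485731983968522830675502275870361/145060212702939779988529042870810778780278080 ≈ 5.23593. (The PNT-adjacent estimate ln(105) + γ ≈ 5.23118 matches within O(1/n).)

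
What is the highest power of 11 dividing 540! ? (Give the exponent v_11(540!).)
v_11(540!) = 53

Legendre's formula: v_p(n!) = Σ_{k ≥ 1} ⌊n / p^k⌋. For p = 11, n = 540, the terms are:
  ⌊540/11^1⌋ = ⌊540/11⌋ = 49
  ⌊540/11^2⌋ = ⌊540/121⌋ = 4
(the next term ⌊540/11^3⌋ = 0, terminating the sum). Summing: v_11(540!) = 49 + 4 = 53.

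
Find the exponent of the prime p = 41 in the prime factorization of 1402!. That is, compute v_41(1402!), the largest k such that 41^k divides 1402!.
v_41(1402!) = 34

Legendre's formula: v_p(n!) = Σ_{k ≥ 1} ⌊n / p^k⌋. For p = 41, n = 1402, the terms are:
  ⌊1402/41^1⌋ = ⌊1402/41⌋ = 34
(the next term ⌊1402/41^2⌋ = 0, terminating the sum). Summing: v_41(1402!) = 34 = 34.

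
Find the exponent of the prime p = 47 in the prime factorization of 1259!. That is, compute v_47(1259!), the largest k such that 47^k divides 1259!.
v_47(1259!) = 26

Legendre's formula: v_p(n!) = Σ_{k ≥ 1} ⌊n / p^k⌋. For p = 47, n = 1259, the terms are:
  ⌊1259/47^1⌋ = ⌊1259/47⌋ = 26
(the next term ⌊1259/47^2⌋ = 0, terminating the sum). Summing: v_47(1259!) = 26 = 26.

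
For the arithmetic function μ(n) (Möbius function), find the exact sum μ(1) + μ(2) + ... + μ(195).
Σ_{n ≤ 195} μ(n) = -6

Compute μ(n) for each 1 ≤ n ≤ 195: μ(1) = 1, μ(2) = -1, μ(3) = -1, μ(4) = 0, μ(5) = -1, μ(6) = 1, μ(7) = -1, μ(8) = 0, μ(9) = 0, μ(10) = 1, μ(11) = -1, μ(12) = 0, μ(13) = -1, μ(14) = 1, μ(15) = 1, μ(16) = 0, μ(17) = -1, μ(18) = 0, μ(19) = -1, μ(20) = 0, μ(21) = 1, μ(22) = 1, μ(23) = -1, μ(24) = 0, μ(25) = 0, μ(26) = 1, μ(27) = 0, μ(28) = 0, μ(29) = -1, μ(30) = -1, μ(31) = -1, μ(32) = 0, μ(33) = 1, μ(34) = 1, μ(35) = 1, μ(36) = 0, μ(37) = -1, μ(38) = 1, μ(39) = 1, μ(40) = 0, μ(41) = -1, μ(42) = -1, μ(43) = -1, μ(44) = 0, μ(45) = 0, μ(46) = 1, μ(47) = -1, μ(48) = 0, μ(49) = 0, μ(50) = 0, μ(51) = 1, μ(52) = 0, μ(53) = -1, μ(54) = 0, μ(55) = 1, μ(56) = 0, μ(57) = 1, μ(58) = 1, μ(59) = -1, μ(60) = 0, μ(61) = -1, μ(62) = 1, μ(63) = 0, μ(64) = 0, μ(65) = 1, μ(66) = -1, μ(67) = -1, μ(68) = 0, μ(69) = 1, μ(70) = -1, μ(71) = -1, μ(72) = 0, μ(73) = -1, μ(74) = 1, μ(75) = 0, μ(76) = 0, μ(77) = 1, μ(78) = -1, μ(79) = -1, μ(80) = 0, μ(81) = 0, μ(82) = 1, μ(83) = -1, μ(84) = 0, μ(85) = 1, μ(86) = 1, μ(87) = 1, μ(88) = 0, μ(89) = -1, μ(90) = 0, μ(91) = 1, μ(92) = 0, μ(93) = 1, μ(94) = 1, μ(95) = 1, μ(96) = 0, μ(97) = -1, μ(98) = 0, μ(99) = 0, μ(100) = 0, μ(101) = -1, μ(102) = -1, μ(103) = -1, μ(104) = 0, μ(105) = -1, μ(106) = 1, μ(107) = -1, μ(108) = 0, μ(109) = -1, μ(110) = -1, μ(111) = 1, μ(112) = 0, μ(113) = -1, μ(114) = -1, μ(115) = 1, μ(116) = 0, μ(117) = 0, μ(118) = 1, μ(119) = 1, μ(120) = 0, μ(121) = 0, μ(122) = 1, μ(123) = 1, μ(124) = 0, μ(125) = 0, μ(126) = 0, μ(127) = -1, μ(128) = 0, μ(129) = 1, μ(130) = -1, μ(131) = -1, μ(132) = 0, μ(133) = 1, μ(134) = 1, μ(135) = 0, μ(136) = 0, μ(137) = -1, μ(138) = -1, μ(139) = -1, μ(140) = 0, μ(141) = 1, μ(142) = 1, μ(143) = 1, μ(144) = 0, μ(145) = 1, μ(146) = 1, μ(147) = 0, μ(148) = 0, μ(149) = -1, μ(150) = 0, μ(151) = -1, μ(152) = 0, μ(153) = 0, μ(154) = -1, μ(155) = 1, μ(156) = 0, μ(157) = -1, μ(158) = 1, μ(159) = 1, μ(160) = 0, μ(161) = 1, μ(162) = 0, μ(163) = -1, μ(164) = 0, μ(165) = -1, μ(166) = 1, μ(167) = -1, μ(168) = 0, μ(169) = 0, μ(170) = -1, μ(171) = 0, μ(172) = 0, μ(173) = -1, μ(174) = -1, μ(175) = 0, μ(176) = 0, μ(177) = 1, μ(178) = 1, μ(179) = -1, μ(180) = 0, μ(181) = -1, μ(182) = -1, μ(183) = 1, μ(184) = 0, μ(185) = 1, μ(186) = -1, μ(187) = 1, μ(188) = 0, μ(189) = 0, μ(190) = -1, μ(191) = -1, μ(192) = 0, μ(193) = -1, μ(194) = 1, μ(195) = -1. Summing all 195 values: -6. (Mertens function M(x) = Σ_{n ≤ x} μ(n); on average M(x) should be small (PNT ⟺ M(x) = o(x)).)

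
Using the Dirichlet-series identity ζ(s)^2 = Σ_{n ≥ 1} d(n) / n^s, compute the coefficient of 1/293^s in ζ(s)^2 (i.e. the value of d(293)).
d(293) = 2

ζ(s)^2 = (Σ 1/m^s)(Σ 1/k^s). The coefficient of 1/n^s in the product is the number of ordered pairs (m, k) with mk = n, which equals d(n). For n = 293, divisors are [1, 293], so d(293) = 2.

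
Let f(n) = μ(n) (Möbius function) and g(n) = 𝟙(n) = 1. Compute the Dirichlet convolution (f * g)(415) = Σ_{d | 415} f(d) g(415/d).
(μ * 𝟙)(415) = 0

Divisors of 415: [1, 5, 83, 415]. For each d | 415:
  d = 1: μ(1) · 𝟙(415/1) = 1 · 1 = 1
  d = 5: μ(5) · 𝟙(415/5) = -1 · 1 = -1
  d = 83: μ(83) · 𝟙(415/83) = -1 · 1 = -1
  d = 415: μ(415) · 𝟙(415/415) = 1 · 1 = 1
Summing: (μ * 𝟙)(415) = 1 + -1 + -1 + 1 = 0.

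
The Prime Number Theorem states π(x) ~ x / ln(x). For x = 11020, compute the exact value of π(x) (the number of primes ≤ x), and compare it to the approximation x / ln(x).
π(11020) = 1336;  x/ln(x) ≈ 1184.00;  relative error ≈ 11.38%.

Directly count primes up to 11020: π(11020) = 1336. The PNT approximation gives 11020/ln(11020) ≈ 11020/9.30747 ≈ 1184.00. Relative error (π(x) − x/ln(x)) / π(x) ≈ 11.38%; the approximation is known to undercount slightly (Li(x) is a better estimate).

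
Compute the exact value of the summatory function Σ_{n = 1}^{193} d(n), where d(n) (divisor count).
Σ_{n ≤ 193} d(n) = 1049

Compute d(n) for each 1 ≤ n ≤ 193: d(1) = 1, d(2) = 2, d(3) = 2, d(4) = 3, d(5) = 2, d(6) = 4, d(7) = 2, d(8) = 4, d(9) = 3, d(10) = 4, d(11) = 2, d(12) = 6, d(13) = 2, d(14) = 4, d(15) = 4, d(16) = 5, d(17) = 2, d(18) = 6, d(19) = 2, d(20) = 6, d(21) = 4, d(22) = 4, d(23) = 2, d(24) = 8, d(25) = 3, d(26) = 4, d(27) = 4, d(28) = 6, d(29) = 2, d(30) = 8, d(31) = 2, d(32) = 6, d(33) = 4, d(34) = 4, d(35) = 4, d(36) = 9, d(37) = 2, d(38) = 4, d(39) = 4, d(40) = 8, d(41) = 2, d(42) = 8, d(43) = 2, d(44) = 6, d(45) = 6, d(46) = 4, d(47) = 2, d(48) = 10, d(49) = 3, d(50) = 6, d(51) = 4, d(52) = 6, d(53) = 2, d(54) = 8, d(55) = 4, d(56) = 8, d(57) = 4, d(58) = 4, d(59) = 2, d(60) = 12, d(61) = 2, d(62) = 4, d(63) = 6, d(64) = 7, d(65) = 4, d(66) = 8, d(67) = 2, d(68) = 6, d(69) = 4, d(70) = 8, d(71) = 2, d(72) = 12, d(73) = 2, d(74) = 4, d(75) = 6, d(76) = 6, d(77) = 4, d(78) = 8, d(79) = 2, d(80) = 10, d(81) = 5, d(82) = 4, d(83) = 2, d(84) = 12, d(85) = 4, d(86) = 4, d(87) = 4, d(88) = 8, d(89) = 2, d(90) = 12, d(91) = 4, d(92) = 6, d(93) = 4, d(94) = 4, d(95) = 4, d(96) = 12, d(97) = 2, d(98) = 6, d(99) = 6, d(100) = 9, d(101) = 2, d(102) = 8, d(103) = 2, d(104) = 8, d(105) = 8, d(106) = 4, d(107) = 2, d(108) = 12, d(109) = 2, d(110) = 8, d(111) = 4, d(112) = 10, d(113) = 2, d(114) = 8, d(115) = 4, d(116) = 6, d(117) = 6, d(118) = 4, d(119) = 4, d(120) = 16, d(121) = 3, d(122) = 4, d(123) = 4, d(124) = 6, d(125) = 4, d(126) = 12, d(127) = 2, d(128) = 8, d(129) = 4, d(130) = 8, d(131) = 2, d(132) = 12, d(133) = 4, d(134) = 4, d(135) = 8, d(136) = 8, d(137) = 2, d(138) = 8, d(139) = 2, d(140) = 12, d(141) = 4, d(142) = 4, d(143) = 4, d(144) = 15, d(145) = 4, d(146) = 4, d(147) = 6, d(148) = 6, d(149) = 2, d(150) = 12, d(151) = 2, d(152) = 8, d(153) = 6, d(154) = 8, d(155) = 4, d(156) = 12, d(157) = 2, d(158) = 4, d(159) = 4, d(160) = 12, d(161) = 4, d(162) = 10, d(163) = 2, d(164) = 6, d(165) = 8, d(166) = 4, d(167) = 2, d(168) = 16, d(169) = 3, d(170) = 8, d(171) = 6, d(172) = 6, d(173) = 2, d(174) = 8, d(175) = 6, d(176) = 10, d(177) = 4, d(178) = 4, d(179) = 2, d(180) = 18, d(181) = 2, d(182) = 8, d(183) = 4, d(184) = 8, d(185) = 4, d(186) = 8, d(187) = 4, d(188) = 6, d(189) = 8, d(190) = 8, d(191) = 2, d(192) = 14, d(193) = 2. Summing all 193 values: 1049. (Dirichlet's divisor formula: Σ_{n ≤ x} d(n) = x ln(x) + (2γ − 1) x + O(√x). For x = 193, the asymptotic estimate is ≈ 1045.50.)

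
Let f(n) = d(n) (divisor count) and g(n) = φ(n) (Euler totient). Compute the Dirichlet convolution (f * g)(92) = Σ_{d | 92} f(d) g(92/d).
(d * φ)(92) = 168

Divisors of 92: [1, 2, 4, 23, 46, 92]. For each d | 92:
  d = 1: d(1) · φ(92/1) = 1 · 44 = 44
  d = 2: d(2) · φ(92/2) = 2 · 22 = 44
  d = 4: d(4) · φ(92/4) = 3 · 22 = 66
  d = 23: d(23) · φ(92/23) = 2 · 2 = 4
  d = 46: d(46) · φ(92/46) = 4 · 1 = 4
  d = 92: d(92) · φ(92/92) = 6 · 1 = 6
Summing: (d * φ)(92) = 44 + 44 + 66 + 4 + 4 + 6 = 168.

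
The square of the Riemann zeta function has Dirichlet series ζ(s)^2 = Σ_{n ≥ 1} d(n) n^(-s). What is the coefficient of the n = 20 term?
d(20) = 6

ζ(s)^2 = (Σ 1/m^s)(Σ 1/k^s). The coefficient of 1/n^s in the product is the number of ordered pairs (m, k) with mk = n, which equals d(n). For n = 20, divisors are [1, 2, 4, 5, 10, 20], so d(20) = 6.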